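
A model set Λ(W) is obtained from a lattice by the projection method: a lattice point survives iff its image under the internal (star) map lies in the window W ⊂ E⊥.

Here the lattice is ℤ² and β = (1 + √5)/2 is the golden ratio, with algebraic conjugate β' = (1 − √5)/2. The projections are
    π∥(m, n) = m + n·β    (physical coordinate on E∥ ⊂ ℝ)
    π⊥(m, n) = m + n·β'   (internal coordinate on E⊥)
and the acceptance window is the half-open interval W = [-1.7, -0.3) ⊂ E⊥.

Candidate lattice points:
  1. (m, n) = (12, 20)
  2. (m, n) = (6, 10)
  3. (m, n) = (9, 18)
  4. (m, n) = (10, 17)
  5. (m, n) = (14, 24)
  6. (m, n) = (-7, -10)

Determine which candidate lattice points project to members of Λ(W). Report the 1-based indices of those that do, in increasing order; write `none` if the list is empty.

Numerically β ≈ 1.618034 and β' = −1/β ≈ -0.618034.
#1 (12,20): internal coord 12 + (20)·β' = -0.360680; -0.360680 ∈ [-1.7, -0.3) → IN Λ
#2 (6,10): internal coord 6 + (10)·β' = -0.180340; -0.180340 ∉ [-1.7, -0.3) → out
#3 (9,18): internal coord 9 + (18)·β' = -2.124612; -2.124612 ∉ [-1.7, -0.3) → out
#4 (10,17): internal coord 10 + (17)·β' = -0.506578; -0.506578 ∈ [-1.7, -0.3) → IN Λ
#5 (14,24): internal coord 14 + (24)·β' = -0.832816; -0.832816 ∈ [-1.7, -0.3) → IN Λ
#6 (-7,-10): internal coord -7 + (-10)·β' = -0.819660; -0.819660 ∈ [-1.7, -0.3) → IN Λ

1, 4, 5, 6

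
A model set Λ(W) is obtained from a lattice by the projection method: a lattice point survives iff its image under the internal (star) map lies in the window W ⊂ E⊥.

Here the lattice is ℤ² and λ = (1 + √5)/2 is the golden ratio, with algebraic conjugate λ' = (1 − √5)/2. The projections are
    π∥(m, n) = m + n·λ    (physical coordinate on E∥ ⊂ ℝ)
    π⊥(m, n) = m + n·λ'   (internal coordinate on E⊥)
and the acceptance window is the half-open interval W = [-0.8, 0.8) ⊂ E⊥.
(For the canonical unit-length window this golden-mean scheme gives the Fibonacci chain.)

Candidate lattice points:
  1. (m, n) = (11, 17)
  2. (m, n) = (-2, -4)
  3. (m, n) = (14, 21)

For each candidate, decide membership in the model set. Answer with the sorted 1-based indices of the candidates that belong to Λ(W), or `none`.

1, 2

Numerically λ ≈ 1.61803 and λ' = −1/λ ≈ -0.61803.
[1] lift (11,17): star map gives 0.49342; window check -0.8 ≤ 0.49342 < 0.8 is true → IN Λ
[2] lift (-2,-4): star map gives 0.47214; window check -0.8 ≤ 0.47214 < 0.8 is true → IN Λ
[3] lift (14,21): star map gives 1.02129; window check -0.8 ≤ 1.02129 < 0.8 is false → out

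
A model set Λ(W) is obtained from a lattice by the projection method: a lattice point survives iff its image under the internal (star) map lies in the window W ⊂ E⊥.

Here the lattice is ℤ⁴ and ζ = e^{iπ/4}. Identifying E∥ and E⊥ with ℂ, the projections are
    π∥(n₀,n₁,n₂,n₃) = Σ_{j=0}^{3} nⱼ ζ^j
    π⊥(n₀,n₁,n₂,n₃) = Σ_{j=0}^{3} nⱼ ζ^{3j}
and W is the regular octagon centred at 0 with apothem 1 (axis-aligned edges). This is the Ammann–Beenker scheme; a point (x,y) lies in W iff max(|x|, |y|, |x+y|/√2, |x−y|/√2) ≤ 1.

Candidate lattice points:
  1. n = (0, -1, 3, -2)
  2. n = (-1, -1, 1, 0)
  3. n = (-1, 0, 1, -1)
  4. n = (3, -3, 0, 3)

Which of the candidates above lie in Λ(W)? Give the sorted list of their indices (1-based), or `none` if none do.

none

π⊥(n) = n₀ + n₁ζ³ + n₂ζ⁶ + n₃ζ⁹ where ζ = e^{iπ/4}.
candidate 1: n = (0, -1, 3, -2) → π⊥ ≈ (-0.70711, -5.12132); max(|x|,|y|,|x±y|/√2) = 5.12132 > 1 ⇒ ∉ W
candidate 2: n = (-1, -1, 1, 0) → π⊥ ≈ (-0.29289, -1.70711); max(|x|,|y|,|x±y|/√2) = 1.70711 > 1 ⇒ ∉ W
candidate 3: n = (-1, 0, 1, -1) → π⊥ ≈ (-1.70711, -1.70711); max(|x|,|y|,|x±y|/√2) = 2.41421 > 1 ⇒ ∉ W
candidate 4: n = (3, -3, 0, 3) → π⊥ ≈ (+7.24264, +0.00000); max(|x|,|y|,|x±y|/√2) = 7.24264 > 1 ⇒ ∉ W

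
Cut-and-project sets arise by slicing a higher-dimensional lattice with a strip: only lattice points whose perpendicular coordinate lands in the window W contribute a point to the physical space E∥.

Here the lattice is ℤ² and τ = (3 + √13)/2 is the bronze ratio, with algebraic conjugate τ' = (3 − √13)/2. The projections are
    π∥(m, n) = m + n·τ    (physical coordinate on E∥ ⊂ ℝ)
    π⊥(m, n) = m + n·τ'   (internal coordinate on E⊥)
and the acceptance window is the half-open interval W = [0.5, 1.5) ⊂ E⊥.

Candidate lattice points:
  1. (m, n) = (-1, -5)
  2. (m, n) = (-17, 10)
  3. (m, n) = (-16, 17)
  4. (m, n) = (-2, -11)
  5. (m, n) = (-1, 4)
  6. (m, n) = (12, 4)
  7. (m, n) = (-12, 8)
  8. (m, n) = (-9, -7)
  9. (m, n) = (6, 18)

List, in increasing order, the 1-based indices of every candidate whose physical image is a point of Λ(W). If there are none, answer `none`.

1, 4, 9

Compute τ' = (3−√13)/2 = -0.302776, so π⊥(m,n) = m -0.302776·n.
[1] lift (-1,-5): star map gives 0.513878; window check 0.5 ≤ 0.513878 < 1.5 is true → IN Λ
[2] lift (-17,10): star map gives -20.027756; window check 0.5 ≤ -20.027756 < 1.5 is false → out
[3] lift (-16,17): star map gives -21.147186; window check 0.5 ≤ -21.147186 < 1.5 is false → out
[4] lift (-2,-11): star map gives 1.330532; window check 0.5 ≤ 1.330532 < 1.5 is true → IN Λ
[5] lift (-1,4): star map gives -2.211103; window check 0.5 ≤ -2.211103 < 1.5 is false → out
[6] lift (12,4): star map gives 10.788897; window check 0.5 ≤ 10.788897 < 1.5 is false → out
[7] lift (-12,8): star map gives -14.422205; window check 0.5 ≤ -14.422205 < 1.5 is false → out
[8] lift (-9,-7): star map gives -6.880571; window check 0.5 ≤ -6.880571 < 1.5 is false → out
[9] lift (6,18): star map gives 0.550039; window check 0.5 ≤ 0.550039 < 1.5 is true → IN Λ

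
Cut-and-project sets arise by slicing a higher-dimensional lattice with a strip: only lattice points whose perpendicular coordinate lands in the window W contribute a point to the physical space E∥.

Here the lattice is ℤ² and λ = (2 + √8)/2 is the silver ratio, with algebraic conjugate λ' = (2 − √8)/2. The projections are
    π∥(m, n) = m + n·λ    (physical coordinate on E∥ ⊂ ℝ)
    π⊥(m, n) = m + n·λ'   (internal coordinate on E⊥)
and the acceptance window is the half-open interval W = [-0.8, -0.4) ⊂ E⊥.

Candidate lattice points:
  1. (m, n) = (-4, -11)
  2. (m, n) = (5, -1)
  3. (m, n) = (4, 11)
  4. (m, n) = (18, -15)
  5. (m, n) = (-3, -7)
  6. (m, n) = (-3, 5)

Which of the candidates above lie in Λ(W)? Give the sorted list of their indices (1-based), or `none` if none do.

Numerically λ ≈ 2.414214 and λ' = −1/λ ≈ -0.414214.
#1 (-4,-11): internal coord -4 + (-11)·λ' = +0.556349; +0.556349 ∉ [-0.8, -0.4) → out
#2 (5,-1): internal coord 5 + (-1)·λ' = +5.414214; +5.414214 ∉ [-0.8, -0.4) → out
#3 (4,11): internal coord 4 + (11)·λ' = -0.556349; -0.556349 ∈ [-0.8, -0.4) → IN Λ
#4 (18,-15): internal coord 18 + (-15)·λ' = +24.213203; +24.213203 ∉ [-0.8, -0.4) → out
#5 (-3,-7): internal coord -3 + (-7)·λ' = -0.100505; -0.100505 ∉ [-0.8, -0.4) → out
#6 (-3,5): internal coord -3 + (5)·λ' = -5.071068; -5.071068 ∉ [-0.8, -0.4) → out

3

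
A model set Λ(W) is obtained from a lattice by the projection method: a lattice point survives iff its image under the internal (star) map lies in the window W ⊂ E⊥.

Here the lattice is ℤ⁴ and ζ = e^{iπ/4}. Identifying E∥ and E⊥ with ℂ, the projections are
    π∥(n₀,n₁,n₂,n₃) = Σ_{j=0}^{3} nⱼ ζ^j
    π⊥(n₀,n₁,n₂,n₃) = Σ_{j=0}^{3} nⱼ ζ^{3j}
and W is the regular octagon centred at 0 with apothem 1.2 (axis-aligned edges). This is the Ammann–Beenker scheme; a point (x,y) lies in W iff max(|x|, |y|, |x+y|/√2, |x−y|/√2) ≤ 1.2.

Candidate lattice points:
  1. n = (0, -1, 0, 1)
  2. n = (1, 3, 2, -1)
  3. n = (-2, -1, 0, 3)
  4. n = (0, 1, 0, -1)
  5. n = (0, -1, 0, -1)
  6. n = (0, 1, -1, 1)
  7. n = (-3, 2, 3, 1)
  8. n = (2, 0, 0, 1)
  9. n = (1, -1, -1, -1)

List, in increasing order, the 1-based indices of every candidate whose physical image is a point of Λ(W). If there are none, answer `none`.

With ζ = e^{iπ/4} the internal vectors are ζ^0,ζ^3,ζ^6,ζ^9.
candidate 1: n = (0, -1, 0, 1) → π⊥ ≈ (+1.41421, +0.00000); max(|x|,|y|,|x±y|/√2) = 1.41421 > 1.2 ⇒ ∉ W
candidate 2: n = (1, 3, 2, -1) → π⊥ ≈ (-1.82843, -0.58579); max(|x|,|y|,|x±y|/√2) = 1.82843 > 1.2 ⇒ ∉ W
candidate 3: n = (-2, -1, 0, 3) → π⊥ ≈ (+0.82843, +1.41421); max(|x|,|y|,|x±y|/√2) = 1.58579 > 1.2 ⇒ ∉ W
candidate 4: n = (0, 1, 0, -1) → π⊥ ≈ (-1.41421, +0.00000); max(|x|,|y|,|x±y|/√2) = 1.41421 > 1.2 ⇒ ∉ W
candidate 5: n = (0, -1, 0, -1) → π⊥ ≈ (+0.00000, -1.41421); max(|x|,|y|,|x±y|/√2) = 1.41421 > 1.2 ⇒ ∉ W
candidate 6: n = (0, 1, -1, 1) → π⊥ ≈ (+0.00000, +2.41421); max(|x|,|y|,|x±y|/√2) = 2.41421 > 1.2 ⇒ ∉ W
candidate 7: n = (-3, 2, 3, 1) → π⊥ ≈ (-3.70711, -0.87868); max(|x|,|y|,|x±y|/√2) = 3.70711 > 1.2 ⇒ ∉ W
candidate 8: n = (2, 0, 0, 1) → π⊥ ≈ (+2.70711, +0.70711); max(|x|,|y|,|x±y|/√2) = 2.70711 > 1.2 ⇒ ∉ W
candidate 9: n = (1, -1, -1, -1) → π⊥ ≈ (+1.00000, -0.41421); max(|x|,|y|,|x±y|/√2) = 1.00000 ≤ 1.2 ⇒ ∈ W

9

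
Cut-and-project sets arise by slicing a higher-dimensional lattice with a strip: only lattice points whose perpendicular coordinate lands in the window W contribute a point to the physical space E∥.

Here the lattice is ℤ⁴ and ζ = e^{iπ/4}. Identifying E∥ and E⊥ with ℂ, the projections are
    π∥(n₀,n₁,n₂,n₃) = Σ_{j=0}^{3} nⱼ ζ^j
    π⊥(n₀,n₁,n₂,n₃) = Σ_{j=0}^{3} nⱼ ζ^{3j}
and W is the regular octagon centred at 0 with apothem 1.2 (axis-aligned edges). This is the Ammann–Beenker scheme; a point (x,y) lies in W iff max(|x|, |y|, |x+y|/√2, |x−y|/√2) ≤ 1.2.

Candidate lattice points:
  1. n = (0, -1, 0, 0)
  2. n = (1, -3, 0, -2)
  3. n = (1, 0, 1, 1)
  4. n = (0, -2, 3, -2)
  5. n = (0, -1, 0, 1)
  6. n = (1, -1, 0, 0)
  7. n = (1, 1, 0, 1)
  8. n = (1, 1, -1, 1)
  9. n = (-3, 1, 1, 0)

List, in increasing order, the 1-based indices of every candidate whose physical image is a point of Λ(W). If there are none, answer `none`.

1

π⊥(n) = n₀ + n₁ζ³ + n₂ζ⁶ + n₃ζ⁹ where ζ = e^{iπ/4}.
candidate 1: n = (0, -1, 0, 0) → π⊥ ≈ (+0.7071, -0.7071); max(|x|,|y|,|x±y|/√2) = 1.0000 ≤ 1.2 ⇒ ∈ W
candidate 2: n = (1, -3, 0, -2) → π⊥ ≈ (+1.7071, -3.5355); max(|x|,|y|,|x±y|/√2) = 3.7071 > 1.2 ⇒ ∉ W
candidate 3: n = (1, 0, 1, 1) → π⊥ ≈ (+1.7071, -0.2929); max(|x|,|y|,|x±y|/√2) = 1.7071 > 1.2 ⇒ ∉ W
candidate 4: n = (0, -2, 3, -2) → π⊥ ≈ (+0.0000, -5.8284); max(|x|,|y|,|x±y|/√2) = 5.8284 > 1.2 ⇒ ∉ W
candidate 5: n = (0, -1, 0, 1) → π⊥ ≈ (+1.4142, +0.0000); max(|x|,|y|,|x±y|/√2) = 1.4142 > 1.2 ⇒ ∉ W
candidate 6: n = (1, -1, 0, 0) → π⊥ ≈ (+1.7071, -0.7071); max(|x|,|y|,|x±y|/√2) = 1.7071 > 1.2 ⇒ ∉ W
candidate 7: n = (1, 1, 0, 1) → π⊥ ≈ (+1.0000, +1.4142); max(|x|,|y|,|x±y|/√2) = 1.7071 > 1.2 ⇒ ∉ W
candidate 8: n = (1, 1, -1, 1) → π⊥ ≈ (+1.0000, +2.4142); max(|x|,|y|,|x±y|/√2) = 2.4142 > 1.2 ⇒ ∉ W
candidate 9: n = (-3, 1, 1, 0) → π⊥ ≈ (-3.7071, -0.2929); max(|x|,|y|,|x±y|/√2) = 3.7071 > 1.2 ⇒ ∉ W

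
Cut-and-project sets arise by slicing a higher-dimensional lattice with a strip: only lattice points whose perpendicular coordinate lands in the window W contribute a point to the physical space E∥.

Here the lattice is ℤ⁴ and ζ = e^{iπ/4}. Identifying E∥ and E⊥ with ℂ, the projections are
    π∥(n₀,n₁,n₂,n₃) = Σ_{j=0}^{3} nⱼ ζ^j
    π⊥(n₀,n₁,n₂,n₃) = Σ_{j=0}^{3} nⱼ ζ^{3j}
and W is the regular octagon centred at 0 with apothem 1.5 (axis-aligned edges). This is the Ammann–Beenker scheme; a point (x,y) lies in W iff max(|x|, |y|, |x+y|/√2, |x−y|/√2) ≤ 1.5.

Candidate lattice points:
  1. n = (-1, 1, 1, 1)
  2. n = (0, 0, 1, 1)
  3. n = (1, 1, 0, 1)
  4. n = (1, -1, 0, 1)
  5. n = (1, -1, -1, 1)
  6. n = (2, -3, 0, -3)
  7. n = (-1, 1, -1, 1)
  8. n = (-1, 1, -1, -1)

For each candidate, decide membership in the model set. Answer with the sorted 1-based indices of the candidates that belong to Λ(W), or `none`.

Internal map: ζ^{3j} for j=0..3 gives (1,0), (−√2/2,√2/2), (0,−1), (√2/2,√2/2).
#1 (-1, 1, 1, 1): internal (-1.00000, 0.41421); octagon support 1.00000 vs apothem 1.5 → ∈ W
#2 (0, 0, 1, 1): internal (0.70711, -0.29289); octagon support 0.70711 vs apothem 1.5 → ∈ W
#3 (1, 1, 0, 1): internal (1.00000, 1.41421); octagon support 1.70711 vs apothem 1.5 → ∉ W
#4 (1, -1, 0, 1): internal (2.41421, 0.00000); octagon support 2.41421 vs apothem 1.5 → ∉ W
#5 (1, -1, -1, 1): internal (2.41421, 1.00000); octagon support 2.41421 vs apothem 1.5 → ∉ W
#6 (2, -3, 0, -3): internal (2.00000, -4.24264); octagon support 4.41421 vs apothem 1.5 → ∉ W
#7 (-1, 1, -1, 1): internal (-1.00000, 2.41421); octagon support 2.41421 vs apothem 1.5 → ∉ W
#8 (-1, 1, -1, -1): internal (-2.41421, 1.00000); octagon support 2.41421 vs apothem 1.5 → ∉ W

1, 2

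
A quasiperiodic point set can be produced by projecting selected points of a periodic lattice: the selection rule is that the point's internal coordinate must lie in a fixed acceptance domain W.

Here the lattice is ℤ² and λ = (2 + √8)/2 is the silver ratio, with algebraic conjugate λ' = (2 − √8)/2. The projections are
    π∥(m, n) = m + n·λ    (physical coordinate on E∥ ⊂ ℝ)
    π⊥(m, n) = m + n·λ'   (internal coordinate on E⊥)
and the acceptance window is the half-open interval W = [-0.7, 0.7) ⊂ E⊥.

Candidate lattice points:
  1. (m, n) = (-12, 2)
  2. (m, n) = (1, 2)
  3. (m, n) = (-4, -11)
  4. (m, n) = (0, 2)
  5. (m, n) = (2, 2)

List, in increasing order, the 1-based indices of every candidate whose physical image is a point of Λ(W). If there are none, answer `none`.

2, 3

Numerically λ ≈ 2.4142 and λ' = −1/λ ≈ -0.4142.
candidate 1: (m,n)=(-12,2) → π∥ = -12+2·λ ≈ -7.1716, π⊥ = -12+2·λ' ≈ -12.8284 ∉ [-0.7, 0.7) ⇒ out
candidate 2: (m,n)=(1,2) → π∥ = 1+2·λ ≈ 5.8284, π⊥ = 1+2·λ' ≈ 0.1716 ∈ [-0.7, 0.7) ⇒ IN Λ
candidate 3: (m,n)=(-4,-11) → π∥ = -4-11·λ ≈ -30.5563, π⊥ = -4-11·λ' ≈ 0.5563 ∈ [-0.7, 0.7) ⇒ IN Λ
candidate 4: (m,n)=(0,2) → π∥ = 0+2·λ ≈ 4.8284, π⊥ = 0+2·λ' ≈ -0.8284 ∉ [-0.7, 0.7) ⇒ out
candidate 5: (m,n)=(2,2) → π∥ = 2+2·λ ≈ 6.8284, π⊥ = 2+2·λ' ≈ 1.1716 ∉ [-0.7, 0.7) ⇒ out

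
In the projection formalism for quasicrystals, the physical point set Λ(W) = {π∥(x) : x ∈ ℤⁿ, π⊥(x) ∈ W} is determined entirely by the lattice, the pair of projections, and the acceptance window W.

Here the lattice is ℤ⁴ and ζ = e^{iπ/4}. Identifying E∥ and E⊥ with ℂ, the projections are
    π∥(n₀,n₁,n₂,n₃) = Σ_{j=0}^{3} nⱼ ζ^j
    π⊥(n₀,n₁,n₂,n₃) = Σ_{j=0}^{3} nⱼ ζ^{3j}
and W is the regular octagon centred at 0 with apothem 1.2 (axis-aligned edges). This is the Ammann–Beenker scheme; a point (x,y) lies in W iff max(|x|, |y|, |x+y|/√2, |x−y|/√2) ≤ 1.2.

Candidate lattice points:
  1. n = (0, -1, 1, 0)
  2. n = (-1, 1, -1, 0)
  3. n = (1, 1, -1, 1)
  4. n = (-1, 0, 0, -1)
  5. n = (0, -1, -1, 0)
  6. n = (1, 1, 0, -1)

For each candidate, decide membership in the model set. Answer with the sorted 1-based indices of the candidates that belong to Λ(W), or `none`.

Internal map: ζ^{3j} for j=0..3 gives (1,0), (−√2/2,√2/2), (0,−1), (√2/2,√2/2).
#1 (0, -1, 1, 0): internal (0.7071, -1.7071); octagon support 1.7071 vs apothem 1.2 → ∉ W
#2 (-1, 1, -1, 0): internal (-1.7071, 1.7071); octagon support 2.4142 vs apothem 1.2 → ∉ W
#3 (1, 1, -1, 1): internal (1.0000, 2.4142); octagon support 2.4142 vs apothem 1.2 → ∉ W
#4 (-1, 0, 0, -1): internal (-1.7071, -0.7071); octagon support 1.7071 vs apothem 1.2 → ∉ W
#5 (0, -1, -1, 0): internal (0.7071, 0.2929); octagon support 0.7071 vs apothem 1.2 → ∈ W
#6 (1, 1, 0, -1): internal (-0.4142, 0.0000); octagon support 0.4142 vs apothem 1.2 → ∈ W

5, 6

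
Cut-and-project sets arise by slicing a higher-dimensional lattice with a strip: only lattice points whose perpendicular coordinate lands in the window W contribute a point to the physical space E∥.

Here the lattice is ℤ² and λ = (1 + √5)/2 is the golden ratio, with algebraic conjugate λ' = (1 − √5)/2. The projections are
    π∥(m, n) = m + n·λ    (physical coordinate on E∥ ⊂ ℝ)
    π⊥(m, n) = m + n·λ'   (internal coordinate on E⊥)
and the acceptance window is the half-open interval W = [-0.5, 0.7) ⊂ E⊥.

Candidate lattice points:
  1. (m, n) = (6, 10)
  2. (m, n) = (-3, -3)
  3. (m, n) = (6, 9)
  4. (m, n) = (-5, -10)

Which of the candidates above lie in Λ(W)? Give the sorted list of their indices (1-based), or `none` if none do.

λ' = (1−√5)/2 ≈ -0.6180.
candidate 1: (m,n)=(6,10) → π∥ = 6+10·λ ≈ 22.1803, π⊥ = 6+10·λ' ≈ -0.1803 ∈ [-0.5, 0.7) ⇒ IN Λ
candidate 2: (m,n)=(-3,-3) → π∥ = -3-3·λ ≈ -7.8541, π⊥ = -3-3·λ' ≈ -1.1459 ∉ [-0.5, 0.7) ⇒ out
candidate 3: (m,n)=(6,9) → π∥ = 6+9·λ ≈ 20.5623, π⊥ = 6+9·λ' ≈ 0.4377 ∈ [-0.5, 0.7) ⇒ IN Λ
candidate 4: (m,n)=(-5,-10) → π∥ = -5-10·λ ≈ -21.1803, π⊥ = -5-10·λ' ≈ 1.1803 ∉ [-0.5, 0.7) ⇒ out

1, 3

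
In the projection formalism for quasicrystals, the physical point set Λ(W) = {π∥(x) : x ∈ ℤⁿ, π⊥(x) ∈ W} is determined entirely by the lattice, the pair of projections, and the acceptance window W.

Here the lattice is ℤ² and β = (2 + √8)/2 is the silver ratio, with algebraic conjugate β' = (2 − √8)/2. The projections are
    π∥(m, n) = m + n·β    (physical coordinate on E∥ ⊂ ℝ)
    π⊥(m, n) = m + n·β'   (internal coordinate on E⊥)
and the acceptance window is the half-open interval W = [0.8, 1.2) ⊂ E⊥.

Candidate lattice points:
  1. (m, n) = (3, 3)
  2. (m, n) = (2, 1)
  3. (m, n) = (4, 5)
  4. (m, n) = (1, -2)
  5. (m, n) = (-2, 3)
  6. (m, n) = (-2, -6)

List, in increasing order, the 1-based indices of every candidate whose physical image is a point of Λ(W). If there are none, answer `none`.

β' = (2−√8)/2 ≈ -0.414214.
#1 (3,3): internal coord 3 + (3)·β' = +1.757359; +1.757359 ∉ [0.8, 1.2) → out
#2 (2,1): internal coord 2 + (1)·β' = +1.585786; +1.585786 ∉ [0.8, 1.2) → out
#3 (4,5): internal coord 4 + (5)·β' = +1.928932; +1.928932 ∉ [0.8, 1.2) → out
#4 (1,-2): internal coord 1 + (-2)·β' = +1.828427; +1.828427 ∉ [0.8, 1.2) → out
#5 (-2,3): internal coord -2 + (3)·β' = -3.242641; -3.242641 ∉ [0.8, 1.2) → out
#6 (-2,-6): internal coord -2 + (-6)·β' = +0.485281; +0.485281 ∉ [0.8, 1.2) → out

none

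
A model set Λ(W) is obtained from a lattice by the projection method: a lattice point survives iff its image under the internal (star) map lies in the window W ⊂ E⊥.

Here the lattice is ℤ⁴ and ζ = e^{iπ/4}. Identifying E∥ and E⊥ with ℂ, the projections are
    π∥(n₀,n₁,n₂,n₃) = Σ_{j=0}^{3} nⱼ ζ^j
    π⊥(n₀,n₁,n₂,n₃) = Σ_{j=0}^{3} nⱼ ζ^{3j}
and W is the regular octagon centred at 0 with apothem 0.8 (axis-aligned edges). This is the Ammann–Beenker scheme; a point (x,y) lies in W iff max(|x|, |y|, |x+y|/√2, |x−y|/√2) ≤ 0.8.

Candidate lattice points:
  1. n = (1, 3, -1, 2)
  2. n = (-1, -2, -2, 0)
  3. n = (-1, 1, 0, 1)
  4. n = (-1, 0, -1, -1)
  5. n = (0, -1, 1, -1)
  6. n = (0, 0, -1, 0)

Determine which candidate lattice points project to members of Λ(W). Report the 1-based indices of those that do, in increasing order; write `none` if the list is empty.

Internal map: ζ^{3j} for j=0..3 gives (1,0), (−√2/2,√2/2), (0,−1), (√2/2,√2/2).
#1 (1, 3, -1, 2): internal (0.292893, 4.535534); octagon support 4.535534 vs apothem 0.8 → ∉ W
#2 (-1, -2, -2, 0): internal (0.414214, 0.585786); octagon support 0.707107 vs apothem 0.8 → ∈ W
#3 (-1, 1, 0, 1): internal (-1.000000, 1.414214); octagon support 1.707107 vs apothem 0.8 → ∉ W
#4 (-1, 0, -1, -1): internal (-1.707107, 0.292893); octagon support 1.707107 vs apothem 0.8 → ∉ W
#5 (0, -1, 1, -1): internal (0.000000, -2.414214); octagon support 2.414214 vs apothem 0.8 → ∉ W
#6 (0, 0, -1, 0): internal (0.000000, 1.000000); octagon support 1.000000 vs apothem 0.8 → ∉ W

2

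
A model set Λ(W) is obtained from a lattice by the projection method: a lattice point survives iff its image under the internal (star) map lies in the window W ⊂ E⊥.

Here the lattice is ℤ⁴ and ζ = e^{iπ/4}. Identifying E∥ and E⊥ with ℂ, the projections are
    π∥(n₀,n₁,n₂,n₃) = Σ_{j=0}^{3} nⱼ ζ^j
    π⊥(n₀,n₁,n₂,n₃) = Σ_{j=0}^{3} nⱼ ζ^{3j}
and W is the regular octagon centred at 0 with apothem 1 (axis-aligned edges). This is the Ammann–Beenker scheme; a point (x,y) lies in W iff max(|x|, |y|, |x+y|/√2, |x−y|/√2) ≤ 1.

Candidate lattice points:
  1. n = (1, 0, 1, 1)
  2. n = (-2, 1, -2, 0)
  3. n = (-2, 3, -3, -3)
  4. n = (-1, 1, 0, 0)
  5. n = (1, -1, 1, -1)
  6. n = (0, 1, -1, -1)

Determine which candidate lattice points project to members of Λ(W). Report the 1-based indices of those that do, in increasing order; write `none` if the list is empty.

none

With ζ = e^{iπ/4} the internal vectors are ζ^0,ζ^3,ζ^6,ζ^9.
#1 (1, 0, 1, 1): internal (1.7071, -0.2929); octagon support 1.7071 vs apothem 1 → ∉ W
#2 (-2, 1, -2, 0): internal (-2.7071, 2.7071); octagon support 3.8284 vs apothem 1 → ∉ W
#3 (-2, 3, -3, -3): internal (-6.2426, 3.0000); octagon support 6.5355 vs apothem 1 → ∉ W
#4 (-1, 1, 0, 0): internal (-1.7071, 0.7071); octagon support 1.7071 vs apothem 1 → ∉ W
#5 (1, -1, 1, -1): internal (1.0000, -2.4142); octagon support 2.4142 vs apothem 1 → ∉ W
#6 (0, 1, -1, -1): internal (-1.4142, 1.0000); octagon support 1.7071 vs apothem 1 → ∉ W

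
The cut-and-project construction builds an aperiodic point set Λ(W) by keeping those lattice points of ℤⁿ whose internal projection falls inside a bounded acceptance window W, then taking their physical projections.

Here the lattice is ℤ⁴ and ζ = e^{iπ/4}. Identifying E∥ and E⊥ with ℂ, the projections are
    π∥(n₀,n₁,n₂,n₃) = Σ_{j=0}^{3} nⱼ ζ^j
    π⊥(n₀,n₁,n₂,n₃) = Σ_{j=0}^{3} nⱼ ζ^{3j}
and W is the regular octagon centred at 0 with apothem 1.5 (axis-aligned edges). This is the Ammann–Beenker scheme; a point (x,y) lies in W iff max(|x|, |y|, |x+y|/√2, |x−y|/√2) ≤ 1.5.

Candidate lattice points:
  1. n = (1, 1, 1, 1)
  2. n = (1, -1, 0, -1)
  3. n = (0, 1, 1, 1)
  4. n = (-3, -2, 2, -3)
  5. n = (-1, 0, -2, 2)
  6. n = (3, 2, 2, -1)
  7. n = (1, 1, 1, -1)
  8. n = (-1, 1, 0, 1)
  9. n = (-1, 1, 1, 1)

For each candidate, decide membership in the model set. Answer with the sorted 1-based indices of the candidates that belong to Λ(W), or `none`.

With ζ = e^{iπ/4} the internal vectors are ζ^0,ζ^3,ζ^6,ζ^9.
#1 (1, 1, 1, 1): internal (1.00000, 0.41421); octagon support 1.00000 vs apothem 1.5 → ∈ W
#2 (1, -1, 0, -1): internal (1.00000, -1.41421); octagon support 1.70711 vs apothem 1.5 → ∉ W
#3 (0, 1, 1, 1): internal (0.00000, 0.41421); octagon support 0.41421 vs apothem 1.5 → ∈ W
#4 (-3, -2, 2, -3): internal (-3.70711, -5.53553); octagon support 6.53553 vs apothem 1.5 → ∉ W
#5 (-1, 0, -2, 2): internal (0.41421, 3.41421); octagon support 3.41421 vs apothem 1.5 → ∉ W
#6 (3, 2, 2, -1): internal (0.87868, -1.29289); octagon support 1.53553 vs apothem 1.5 → ∉ W
#7 (1, 1, 1, -1): internal (-0.41421, -1.00000); octagon support 1.00000 vs apothem 1.5 → ∈ W
#8 (-1, 1, 0, 1): internal (-1.00000, 1.41421); octagon support 1.70711 vs apothem 1.5 → ∉ W
#9 (-1, 1, 1, 1): internal (-1.00000, 0.41421); octagon support 1.00000 vs apothem 1.5 → ∈ W

1, 3, 7, 9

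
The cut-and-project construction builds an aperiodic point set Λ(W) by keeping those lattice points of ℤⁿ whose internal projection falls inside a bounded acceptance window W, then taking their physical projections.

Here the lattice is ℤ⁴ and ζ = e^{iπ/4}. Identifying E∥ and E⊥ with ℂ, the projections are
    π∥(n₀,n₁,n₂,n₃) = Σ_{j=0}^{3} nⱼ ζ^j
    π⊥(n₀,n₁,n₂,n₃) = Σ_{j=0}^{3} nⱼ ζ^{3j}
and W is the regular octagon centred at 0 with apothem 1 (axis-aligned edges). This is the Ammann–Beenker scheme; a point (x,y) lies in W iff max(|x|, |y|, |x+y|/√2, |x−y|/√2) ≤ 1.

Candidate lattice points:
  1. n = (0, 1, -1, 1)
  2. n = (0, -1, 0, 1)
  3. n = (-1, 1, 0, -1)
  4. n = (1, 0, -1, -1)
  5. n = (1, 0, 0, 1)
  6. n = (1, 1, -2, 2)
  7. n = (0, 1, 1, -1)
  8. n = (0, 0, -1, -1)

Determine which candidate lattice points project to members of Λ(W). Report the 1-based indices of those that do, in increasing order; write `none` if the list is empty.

Internal map: ζ^{3j} for j=0..3 gives (1,0), (−√2/2,√2/2), (0,−1), (√2/2,√2/2).
candidate 1: n = (0, 1, -1, 1) → π⊥ ≈ (+0.00000, +2.41421); max(|x|,|y|,|x±y|/√2) = 2.41421 > 1 ⇒ ∉ W
candidate 2: n = (0, -1, 0, 1) → π⊥ ≈ (+1.41421, +0.00000); max(|x|,|y|,|x±y|/√2) = 1.41421 > 1 ⇒ ∉ W
candidate 3: n = (-1, 1, 0, -1) → π⊥ ≈ (-2.41421, +0.00000); max(|x|,|y|,|x±y|/√2) = 2.41421 > 1 ⇒ ∉ W
candidate 4: n = (1, 0, -1, -1) → π⊥ ≈ (+0.29289, +0.29289); max(|x|,|y|,|x±y|/√2) = 0.41421 ≤ 1 ⇒ ∈ W
candidate 5: n = (1, 0, 0, 1) → π⊥ ≈ (+1.70711, +0.70711); max(|x|,|y|,|x±y|/√2) = 1.70711 > 1 ⇒ ∉ W
candidate 6: n = (1, 1, -2, 2) → π⊥ ≈ (+1.70711, +4.12132); max(|x|,|y|,|x±y|/√2) = 4.12132 > 1 ⇒ ∉ W
candidate 7: n = (0, 1, 1, -1) → π⊥ ≈ (-1.41421, -1.00000); max(|x|,|y|,|x±y|/√2) = 1.70711 > 1 ⇒ ∉ W
candidate 8: n = (0, 0, -1, -1) → π⊥ ≈ (-0.70711, +0.29289); max(|x|,|y|,|x±y|/√2) = 0.70711 ≤ 1 ⇒ ∈ W

4, 8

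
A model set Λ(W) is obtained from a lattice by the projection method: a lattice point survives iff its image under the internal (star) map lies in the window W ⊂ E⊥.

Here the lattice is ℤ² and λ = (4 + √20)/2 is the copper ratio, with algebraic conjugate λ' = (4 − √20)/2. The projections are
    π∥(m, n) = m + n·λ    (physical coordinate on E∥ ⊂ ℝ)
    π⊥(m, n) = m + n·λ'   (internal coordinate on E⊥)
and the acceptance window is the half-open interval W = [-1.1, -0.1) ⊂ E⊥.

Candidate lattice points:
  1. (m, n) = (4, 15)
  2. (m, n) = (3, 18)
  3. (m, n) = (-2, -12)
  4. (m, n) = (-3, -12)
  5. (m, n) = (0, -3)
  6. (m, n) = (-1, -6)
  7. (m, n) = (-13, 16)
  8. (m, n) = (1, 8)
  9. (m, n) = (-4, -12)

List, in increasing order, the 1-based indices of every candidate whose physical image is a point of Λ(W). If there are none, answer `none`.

Numerically λ ≈ 4.2361 and λ' = −1/λ ≈ -0.2361.
[1] lift (4,15): star map gives 0.4590; window check -1.1 ≤ 0.4590 < -0.1 is false → out
[2] lift (3,18): star map gives -1.2492; window check -1.1 ≤ -1.2492 < -0.1 is false → out
[3] lift (-2,-12): star map gives 0.8328; window check -1.1 ≤ 0.8328 < -0.1 is false → out
[4] lift (-3,-12): star map gives -0.1672; window check -1.1 ≤ -0.1672 < -0.1 is true → IN Λ
[5] lift (0,-3): star map gives 0.7082; window check -1.1 ≤ 0.7082 < -0.1 is false → out
[6] lift (-1,-6): star map gives 0.4164; window check -1.1 ≤ 0.4164 < -0.1 is false → out
[7] lift (-13,16): star map gives -16.7771; window check -1.1 ≤ -16.7771 < -0.1 is false → out
[8] lift (1,8): star map gives -0.8885; window check -1.1 ≤ -0.8885 < -0.1 is true → IN Λ
[9] lift (-4,-12): star map gives -1.1672; window check -1.1 ≤ -1.1672 < -0.1 is false → out

4, 8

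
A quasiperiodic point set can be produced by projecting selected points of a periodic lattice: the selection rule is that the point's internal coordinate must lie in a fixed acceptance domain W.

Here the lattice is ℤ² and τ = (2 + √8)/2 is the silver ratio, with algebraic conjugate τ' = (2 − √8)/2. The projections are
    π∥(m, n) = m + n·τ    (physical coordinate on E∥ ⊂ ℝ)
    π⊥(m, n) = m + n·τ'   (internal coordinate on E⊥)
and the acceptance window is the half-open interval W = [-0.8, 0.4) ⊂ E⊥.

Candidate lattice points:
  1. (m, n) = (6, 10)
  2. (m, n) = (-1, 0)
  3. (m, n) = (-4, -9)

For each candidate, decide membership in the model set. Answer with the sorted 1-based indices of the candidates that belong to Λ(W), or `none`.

3

Compute τ' = (2−√8)/2 = -0.41421, so π⊥(m,n) = m -0.41421·n.
[1] lift (6,10): star map gives 1.85786; window check -0.8 ≤ 1.85786 < 0.4 is false → out
[2] lift (-1,0): star map gives -1.00000; window check -0.8 ≤ -1.00000 < 0.4 is false → out
[3] lift (-4,-9): star map gives -0.27208; window check -0.8 ≤ -0.27208 < 0.4 is true → IN Λ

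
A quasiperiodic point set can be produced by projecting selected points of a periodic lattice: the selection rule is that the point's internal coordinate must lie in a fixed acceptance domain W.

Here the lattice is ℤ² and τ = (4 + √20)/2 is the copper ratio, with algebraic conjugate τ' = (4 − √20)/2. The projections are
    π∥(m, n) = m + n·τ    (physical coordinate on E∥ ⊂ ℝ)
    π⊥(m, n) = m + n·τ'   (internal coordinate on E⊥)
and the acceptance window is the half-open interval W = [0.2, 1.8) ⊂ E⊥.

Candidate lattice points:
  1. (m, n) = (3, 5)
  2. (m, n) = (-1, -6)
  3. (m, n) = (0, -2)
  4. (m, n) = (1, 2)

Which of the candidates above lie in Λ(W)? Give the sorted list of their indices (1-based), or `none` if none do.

2, 3, 4

τ' = (4−√20)/2 ≈ -0.236068.
[1] lift (3,5): star map gives 1.819660; window check 0.2 ≤ 1.819660 < 1.8 is false → out
[2] lift (-1,-6): star map gives 0.416408; window check 0.2 ≤ 0.416408 < 1.8 is true → IN Λ
[3] lift (0,-2): star map gives 0.472136; window check 0.2 ≤ 0.472136 < 1.8 is true → IN Λ
[4] lift (1,2): star map gives 0.527864; window check 0.2 ≤ 0.527864 < 1.8 is true → IN Λ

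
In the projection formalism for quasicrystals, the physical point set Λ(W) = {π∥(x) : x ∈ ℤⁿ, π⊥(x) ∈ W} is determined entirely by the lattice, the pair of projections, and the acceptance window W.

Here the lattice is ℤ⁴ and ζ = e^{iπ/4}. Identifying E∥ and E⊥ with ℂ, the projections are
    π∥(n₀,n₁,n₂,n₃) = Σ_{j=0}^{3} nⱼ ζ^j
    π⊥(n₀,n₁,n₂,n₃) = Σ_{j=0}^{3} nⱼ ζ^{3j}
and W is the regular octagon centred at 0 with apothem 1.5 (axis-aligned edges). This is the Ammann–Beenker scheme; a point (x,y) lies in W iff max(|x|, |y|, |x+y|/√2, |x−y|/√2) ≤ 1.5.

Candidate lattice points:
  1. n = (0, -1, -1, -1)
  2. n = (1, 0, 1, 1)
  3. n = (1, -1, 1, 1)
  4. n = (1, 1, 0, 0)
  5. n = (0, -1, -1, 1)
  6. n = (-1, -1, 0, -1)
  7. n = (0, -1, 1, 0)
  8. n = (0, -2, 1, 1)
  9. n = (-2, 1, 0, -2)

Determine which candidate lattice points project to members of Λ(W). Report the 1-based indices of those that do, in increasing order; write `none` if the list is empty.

π⊥(n) = n₀ + n₁ζ³ + n₂ζ⁶ + n₃ζ⁹ where ζ = e^{iπ/4}.
#1 (0, -1, -1, -1): internal (0.000000, -0.414214); octagon support 0.414214 vs apothem 1.5 → ∈ W
#2 (1, 0, 1, 1): internal (1.707107, -0.292893); octagon support 1.707107 vs apothem 1.5 → ∉ W
#3 (1, -1, 1, 1): internal (2.414214, -1.000000); octagon support 2.414214 vs apothem 1.5 → ∉ W
#4 (1, 1, 0, 0): internal (0.292893, 0.707107); octagon support 0.707107 vs apothem 1.5 → ∈ W
#5 (0, -1, -1, 1): internal (1.414214, 1.000000); octagon support 1.707107 vs apothem 1.5 → ∉ W
#6 (-1, -1, 0, -1): internal (-1.000000, -1.414214); octagon support 1.707107 vs apothem 1.5 → ∉ W
#7 (0, -1, 1, 0): internal (0.707107, -1.707107); octagon support 1.707107 vs apothem 1.5 → ∉ W
#8 (0, -2, 1, 1): internal (2.121320, -1.707107); octagon support 2.707107 vs apothem 1.5 → ∉ W
#9 (-2, 1, 0, -2): internal (-4.121320, -0.707107); octagon support 4.121320 vs apothem 1.5 → ∉ W

1, 4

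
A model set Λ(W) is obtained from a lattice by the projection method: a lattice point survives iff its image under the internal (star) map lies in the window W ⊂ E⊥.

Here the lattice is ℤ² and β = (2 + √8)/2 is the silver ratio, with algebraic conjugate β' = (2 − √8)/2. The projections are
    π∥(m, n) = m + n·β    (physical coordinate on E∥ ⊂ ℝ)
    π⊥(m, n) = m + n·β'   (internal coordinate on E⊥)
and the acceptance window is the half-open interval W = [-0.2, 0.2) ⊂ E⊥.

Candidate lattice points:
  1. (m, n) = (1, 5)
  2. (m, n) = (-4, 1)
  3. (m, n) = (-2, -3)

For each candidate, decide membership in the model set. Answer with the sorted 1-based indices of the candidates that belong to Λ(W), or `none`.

β' = (2−√8)/2 ≈ -0.41421.
candidate 1: (m,n)=(1,5) → π∥ = 1+5·β ≈ 13.07107, π⊥ = 1+5·β' ≈ -1.07107 ∉ [-0.2, 0.2) ⇒ out
candidate 2: (m,n)=(-4,1) → π∥ = -4+1·β ≈ -1.58579, π⊥ = -4+1·β' ≈ -4.41421 ∉ [-0.2, 0.2) ⇒ out
candidate 3: (m,n)=(-2,-3) → π∥ = -2-3·β ≈ -9.24264, π⊥ = -2-3·β' ≈ -0.75736 ∉ [-0.2, 0.2) ⇒ out

none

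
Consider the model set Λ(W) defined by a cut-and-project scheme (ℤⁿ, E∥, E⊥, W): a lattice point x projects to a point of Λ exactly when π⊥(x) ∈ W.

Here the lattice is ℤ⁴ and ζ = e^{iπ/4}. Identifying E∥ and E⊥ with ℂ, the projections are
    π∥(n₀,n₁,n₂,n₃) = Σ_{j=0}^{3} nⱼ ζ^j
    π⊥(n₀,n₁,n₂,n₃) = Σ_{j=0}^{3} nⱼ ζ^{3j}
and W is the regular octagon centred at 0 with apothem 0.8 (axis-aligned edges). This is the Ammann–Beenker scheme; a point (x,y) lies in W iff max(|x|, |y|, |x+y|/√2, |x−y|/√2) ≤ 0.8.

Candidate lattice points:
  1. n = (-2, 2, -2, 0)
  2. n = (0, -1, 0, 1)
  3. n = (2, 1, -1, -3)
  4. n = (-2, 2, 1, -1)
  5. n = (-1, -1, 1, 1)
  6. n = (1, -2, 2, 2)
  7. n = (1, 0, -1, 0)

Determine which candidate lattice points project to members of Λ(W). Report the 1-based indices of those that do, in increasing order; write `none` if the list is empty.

none

π⊥(n) = n₀ + n₁ζ³ + n₂ζ⁶ + n₃ζ⁹ where ζ = e^{iπ/4}.
#1 (-2, 2, -2, 0): internal (-3.414214, 3.414214); octagon support 4.828427 vs apothem 0.8 → ∉ W
#2 (0, -1, 0, 1): internal (1.414214, 0.000000); octagon support 1.414214 vs apothem 0.8 → ∉ W
#3 (2, 1, -1, -3): internal (-0.828427, -0.414214); octagon support 0.878680 vs apothem 0.8 → ∉ W
#4 (-2, 2, 1, -1): internal (-4.121320, -0.292893); octagon support 4.121320 vs apothem 0.8 → ∉ W
#5 (-1, -1, 1, 1): internal (0.414214, -1.000000); octagon support 1.000000 vs apothem 0.8 → ∉ W
#6 (1, -2, 2, 2): internal (3.828427, -2.000000); octagon support 4.121320 vs apothem 0.8 → ∉ W
#7 (1, 0, -1, 0): internal (1.000000, 1.000000); octagon support 1.414214 vs apothem 0.8 → ∉ W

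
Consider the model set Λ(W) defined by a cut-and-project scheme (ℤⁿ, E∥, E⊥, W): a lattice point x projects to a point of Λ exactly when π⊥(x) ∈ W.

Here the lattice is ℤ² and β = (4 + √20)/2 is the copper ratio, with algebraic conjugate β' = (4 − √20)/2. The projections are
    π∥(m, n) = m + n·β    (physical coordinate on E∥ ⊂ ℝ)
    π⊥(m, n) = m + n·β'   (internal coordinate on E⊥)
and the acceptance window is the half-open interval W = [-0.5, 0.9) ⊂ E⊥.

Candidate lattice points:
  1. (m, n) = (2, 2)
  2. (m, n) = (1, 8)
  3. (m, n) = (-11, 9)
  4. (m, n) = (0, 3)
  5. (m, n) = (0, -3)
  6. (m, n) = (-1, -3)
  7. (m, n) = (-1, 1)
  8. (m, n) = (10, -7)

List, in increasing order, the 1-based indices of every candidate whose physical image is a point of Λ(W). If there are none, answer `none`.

5, 6

Compute β' = (4−√20)/2 = -0.23607, so π⊥(m,n) = m -0.23607·n.
[1] lift (2,2): star map gives 1.52786; window check -0.5 ≤ 1.52786 < 0.9 is false → out
[2] lift (1,8): star map gives -0.88854; window check -0.5 ≤ -0.88854 < 0.9 is false → out
[3] lift (-11,9): star map gives -13.12461; window check -0.5 ≤ -13.12461 < 0.9 is false → out
[4] lift (0,3): star map gives -0.70820; window check -0.5 ≤ -0.70820 < 0.9 is false → out
[5] lift (0,-3): star map gives 0.70820; window check -0.5 ≤ 0.70820 < 0.9 is true → IN Λ
[6] lift (-1,-3): star map gives -0.29180; window check -0.5 ≤ -0.29180 < 0.9 is true → IN Λ
[7] lift (-1,1): star map gives -1.23607; window check -0.5 ≤ -1.23607 < 0.9 is false → out
[8] lift (10,-7): star map gives 11.65248; window check -0.5 ≤ 11.65248 < 0.9 is false → out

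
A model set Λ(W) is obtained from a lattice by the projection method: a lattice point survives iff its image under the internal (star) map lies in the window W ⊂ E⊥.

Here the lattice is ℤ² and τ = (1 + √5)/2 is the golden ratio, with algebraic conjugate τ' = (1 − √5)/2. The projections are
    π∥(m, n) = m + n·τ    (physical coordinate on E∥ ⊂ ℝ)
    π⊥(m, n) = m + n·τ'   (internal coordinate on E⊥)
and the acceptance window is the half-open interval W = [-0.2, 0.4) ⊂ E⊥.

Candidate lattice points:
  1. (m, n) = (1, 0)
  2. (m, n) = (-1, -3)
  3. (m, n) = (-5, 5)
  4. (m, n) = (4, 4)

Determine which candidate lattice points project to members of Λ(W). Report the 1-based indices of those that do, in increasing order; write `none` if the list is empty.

none

Numerically τ ≈ 1.618034 and τ' = −1/τ ≈ -0.618034.
#1 (1,0): internal coord 1 + (0)·τ' = +1.000000; +1.000000 ∉ [-0.2, 0.4) → out
#2 (-1,-3): internal coord -1 + (-3)·τ' = +0.854102; +0.854102 ∉ [-0.2, 0.4) → out
#3 (-5,5): internal coord -5 + (5)·τ' = -8.090170; -8.090170 ∉ [-0.2, 0.4) → out
#4 (4,4): internal coord 4 + (4)·τ' = +1.527864; +1.527864 ∉ [-0.2, 0.4) → out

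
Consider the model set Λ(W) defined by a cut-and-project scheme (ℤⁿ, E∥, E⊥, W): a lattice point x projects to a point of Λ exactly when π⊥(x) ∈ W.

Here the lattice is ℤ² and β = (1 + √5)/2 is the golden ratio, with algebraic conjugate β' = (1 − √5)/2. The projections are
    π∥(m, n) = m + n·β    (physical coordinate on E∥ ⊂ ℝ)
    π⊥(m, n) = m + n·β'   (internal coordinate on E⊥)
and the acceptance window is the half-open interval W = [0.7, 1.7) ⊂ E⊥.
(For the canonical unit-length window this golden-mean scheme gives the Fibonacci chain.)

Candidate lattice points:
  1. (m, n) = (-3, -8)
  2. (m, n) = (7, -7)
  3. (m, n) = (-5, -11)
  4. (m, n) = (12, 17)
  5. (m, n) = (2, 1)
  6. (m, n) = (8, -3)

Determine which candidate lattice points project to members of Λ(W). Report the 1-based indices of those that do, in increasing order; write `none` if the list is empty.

Compute β' = (1−√5)/2 = -0.618034, so π⊥(m,n) = m -0.618034·n.
#1 (-3,-8): internal coord -3 + (-8)·β' = +1.944272; +1.944272 ∉ [0.7, 1.7) → out
#2 (7,-7): internal coord 7 + (-7)·β' = +11.326238; +11.326238 ∉ [0.7, 1.7) → out
#3 (-5,-11): internal coord -5 + (-11)·β' = +1.798374; +1.798374 ∉ [0.7, 1.7) → out
#4 (12,17): internal coord 12 + (17)·β' = +1.493422; +1.493422 ∈ [0.7, 1.7) → IN Λ
#5 (2,1): internal coord 2 + (1)·β' = +1.381966; +1.381966 ∈ [0.7, 1.7) → IN Λ
#6 (8,-3): internal coord 8 + (-3)·β' = +9.854102; +9.854102 ∉ [0.7, 1.7) → out

4, 5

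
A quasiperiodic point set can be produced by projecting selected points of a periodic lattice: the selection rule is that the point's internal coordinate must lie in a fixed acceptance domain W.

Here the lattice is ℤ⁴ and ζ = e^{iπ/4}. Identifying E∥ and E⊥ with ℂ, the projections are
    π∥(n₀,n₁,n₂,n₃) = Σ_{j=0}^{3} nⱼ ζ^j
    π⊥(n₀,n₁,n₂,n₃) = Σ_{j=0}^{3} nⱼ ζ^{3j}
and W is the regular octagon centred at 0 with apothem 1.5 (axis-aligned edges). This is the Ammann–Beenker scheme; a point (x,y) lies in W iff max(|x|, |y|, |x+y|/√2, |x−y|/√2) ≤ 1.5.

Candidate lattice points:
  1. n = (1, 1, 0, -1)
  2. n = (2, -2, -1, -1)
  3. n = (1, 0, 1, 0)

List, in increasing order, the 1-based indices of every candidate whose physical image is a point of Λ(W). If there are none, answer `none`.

1, 3

With ζ = e^{iπ/4} the internal vectors are ζ^0,ζ^3,ζ^6,ζ^9.
#1 (1, 1, 0, -1): internal (-0.414214, 0.000000); octagon support 0.414214 vs apothem 1.5 → ∈ W
#2 (2, -2, -1, -1): internal (2.707107, -1.121320); octagon support 2.707107 vs apothem 1.5 → ∉ W
#3 (1, 0, 1, 0): internal (1.000000, -1.000000); octagon support 1.414214 vs apothem 1.5 → ∈ W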